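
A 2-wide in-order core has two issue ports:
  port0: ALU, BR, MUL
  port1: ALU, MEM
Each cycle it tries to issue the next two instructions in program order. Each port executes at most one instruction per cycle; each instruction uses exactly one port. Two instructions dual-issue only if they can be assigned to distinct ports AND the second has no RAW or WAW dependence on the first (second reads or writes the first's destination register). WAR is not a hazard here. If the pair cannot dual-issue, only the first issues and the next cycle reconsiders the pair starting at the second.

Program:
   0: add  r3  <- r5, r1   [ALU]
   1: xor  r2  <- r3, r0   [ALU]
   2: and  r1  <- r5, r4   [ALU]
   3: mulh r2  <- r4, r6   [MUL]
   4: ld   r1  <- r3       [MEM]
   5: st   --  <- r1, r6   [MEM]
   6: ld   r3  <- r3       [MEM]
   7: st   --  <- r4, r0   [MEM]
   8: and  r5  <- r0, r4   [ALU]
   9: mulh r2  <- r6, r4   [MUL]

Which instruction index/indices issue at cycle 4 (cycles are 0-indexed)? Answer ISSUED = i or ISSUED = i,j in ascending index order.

ISSUED = 6

0. add @i0  | RAW r3
1. xor and @i1/i2  | 2-wide
2. mulh ld @i3/i4  | 2-wide
3. st @i5  | no-port MEM/MEM
4. ld @i6  | no-port MEM/MEM
5. st and @i7/i8  | 2-wide
6. mulh @i9  | tail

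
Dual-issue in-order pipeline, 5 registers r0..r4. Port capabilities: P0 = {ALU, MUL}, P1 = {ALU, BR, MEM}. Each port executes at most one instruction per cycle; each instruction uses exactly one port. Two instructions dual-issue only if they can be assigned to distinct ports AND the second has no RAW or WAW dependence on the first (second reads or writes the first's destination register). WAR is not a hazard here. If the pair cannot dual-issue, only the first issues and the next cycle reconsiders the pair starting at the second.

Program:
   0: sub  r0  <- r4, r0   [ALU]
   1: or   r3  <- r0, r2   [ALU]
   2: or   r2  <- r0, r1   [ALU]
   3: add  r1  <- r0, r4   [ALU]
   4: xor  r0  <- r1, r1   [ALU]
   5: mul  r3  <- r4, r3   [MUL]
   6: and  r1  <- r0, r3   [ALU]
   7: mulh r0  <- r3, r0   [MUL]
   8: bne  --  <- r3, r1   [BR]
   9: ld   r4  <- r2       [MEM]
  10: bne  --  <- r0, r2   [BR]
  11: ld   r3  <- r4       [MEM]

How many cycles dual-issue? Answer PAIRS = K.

PAIRS = 3

[0] i0  sub  -- RAW r0
[1] i1&i2  or+or  -- pair
[2] i3  add  -- RAW r1
[3] i4&i5  xor+mul  -- pair
[4] i6&i7  and+mulh  -- pair
[5] i8  bne  -- no-port BR/MEM
[6] i9  ld  -- no-port MEM/BR
[7] i10  bne  -- no-port BR/MEM
[8] i11  ld  -- tail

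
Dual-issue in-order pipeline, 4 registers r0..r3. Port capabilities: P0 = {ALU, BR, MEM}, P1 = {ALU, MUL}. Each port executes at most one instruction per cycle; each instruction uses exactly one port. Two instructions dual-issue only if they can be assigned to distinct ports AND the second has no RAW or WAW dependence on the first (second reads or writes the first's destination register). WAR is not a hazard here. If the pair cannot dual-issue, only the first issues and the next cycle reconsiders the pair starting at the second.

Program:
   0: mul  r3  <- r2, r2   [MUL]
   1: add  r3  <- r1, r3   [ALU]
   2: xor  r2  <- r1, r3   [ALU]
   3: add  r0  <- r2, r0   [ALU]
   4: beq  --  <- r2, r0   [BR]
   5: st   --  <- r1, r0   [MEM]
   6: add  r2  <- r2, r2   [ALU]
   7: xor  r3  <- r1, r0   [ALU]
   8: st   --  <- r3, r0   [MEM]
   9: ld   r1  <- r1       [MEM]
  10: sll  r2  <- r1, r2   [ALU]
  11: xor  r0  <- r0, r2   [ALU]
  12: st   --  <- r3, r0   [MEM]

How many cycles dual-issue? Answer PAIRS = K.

PAIRS = 1

  cy0 -> i0 (mul.MUL) RAW+WAW r3
  cy1 -> i1 (add.ALU) RAW r3
  cy2 -> i2 (xor.ALU) RAW r2
  cy3 -> i3 (add.ALU) RAW r0
  cy4 -> i4 (beq.BR) no-port BR/MEM
  cy5 -> i5&i6 (st.MEM+add.ALU) dual
  cy6 -> i7 (xor.ALU) RAW r3
  cy7 -> i8 (st.MEM) no-port MEM/MEM
  cy8 -> i9 (ld.MEM) RAW r1
  cy9 -> i10 (sll.ALU) RAW r2
  cy10 -> i11 (xor.ALU) RAW r0
  cy11 -> i12 (st.MEM) tail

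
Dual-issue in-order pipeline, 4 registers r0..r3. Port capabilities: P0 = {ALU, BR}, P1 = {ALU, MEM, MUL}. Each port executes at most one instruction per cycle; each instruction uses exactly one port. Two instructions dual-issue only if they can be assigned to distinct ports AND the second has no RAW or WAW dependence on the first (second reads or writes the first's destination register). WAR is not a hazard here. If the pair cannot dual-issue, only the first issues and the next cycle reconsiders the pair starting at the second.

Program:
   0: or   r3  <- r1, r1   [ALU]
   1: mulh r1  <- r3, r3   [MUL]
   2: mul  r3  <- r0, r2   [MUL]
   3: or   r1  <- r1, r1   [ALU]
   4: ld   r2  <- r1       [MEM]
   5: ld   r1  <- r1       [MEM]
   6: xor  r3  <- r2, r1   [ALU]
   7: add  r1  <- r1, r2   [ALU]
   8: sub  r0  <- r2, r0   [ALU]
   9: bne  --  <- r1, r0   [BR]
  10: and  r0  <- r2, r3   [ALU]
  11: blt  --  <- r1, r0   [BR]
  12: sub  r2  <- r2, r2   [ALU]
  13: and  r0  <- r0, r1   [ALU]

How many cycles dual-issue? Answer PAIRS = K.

[0] i0  or  -- RAW r3
[1] i1  mulh  -- no-port MUL/MUL
[2] i2+i3  mul or  -- dual
[3] i4  ld  -- no-port MEM/MEM
[4] i5  ld  -- RAW r1
[5] i6+i7  xor add  -- dual
[6] i8  sub  -- RAW r0
[7] i9+i10  bne and  -- dual
[8] i11+i12  blt sub  -- dual
[9] i13  and  -- tail

PAIRS = 4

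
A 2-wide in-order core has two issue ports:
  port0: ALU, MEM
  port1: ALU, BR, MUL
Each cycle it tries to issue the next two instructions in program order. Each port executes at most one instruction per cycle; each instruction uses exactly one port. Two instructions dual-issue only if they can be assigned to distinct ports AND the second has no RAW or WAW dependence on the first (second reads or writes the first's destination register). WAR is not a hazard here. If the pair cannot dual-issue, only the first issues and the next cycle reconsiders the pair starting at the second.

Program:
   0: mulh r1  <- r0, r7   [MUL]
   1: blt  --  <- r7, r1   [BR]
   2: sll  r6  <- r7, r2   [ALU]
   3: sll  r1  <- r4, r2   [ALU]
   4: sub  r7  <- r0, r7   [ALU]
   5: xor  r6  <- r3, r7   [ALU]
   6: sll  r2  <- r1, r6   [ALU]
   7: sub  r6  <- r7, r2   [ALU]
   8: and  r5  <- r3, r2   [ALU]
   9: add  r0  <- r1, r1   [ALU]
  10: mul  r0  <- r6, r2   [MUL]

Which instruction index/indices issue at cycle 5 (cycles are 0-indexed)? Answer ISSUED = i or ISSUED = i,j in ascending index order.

t=0 i0:mulh ; no-port MUL/BR
t=1 i1,i2:blt;sll ; dual
t=2 i3,i4:sll;sub ; dual
t=3 i5:xor ; RAW r6
t=4 i6:sll ; RAW r2
t=5 i7,i8:sub;and ; dual
t=6 i9:add ; WAW r0
t=7 i10:mul ; tail

ISSUED = 7,8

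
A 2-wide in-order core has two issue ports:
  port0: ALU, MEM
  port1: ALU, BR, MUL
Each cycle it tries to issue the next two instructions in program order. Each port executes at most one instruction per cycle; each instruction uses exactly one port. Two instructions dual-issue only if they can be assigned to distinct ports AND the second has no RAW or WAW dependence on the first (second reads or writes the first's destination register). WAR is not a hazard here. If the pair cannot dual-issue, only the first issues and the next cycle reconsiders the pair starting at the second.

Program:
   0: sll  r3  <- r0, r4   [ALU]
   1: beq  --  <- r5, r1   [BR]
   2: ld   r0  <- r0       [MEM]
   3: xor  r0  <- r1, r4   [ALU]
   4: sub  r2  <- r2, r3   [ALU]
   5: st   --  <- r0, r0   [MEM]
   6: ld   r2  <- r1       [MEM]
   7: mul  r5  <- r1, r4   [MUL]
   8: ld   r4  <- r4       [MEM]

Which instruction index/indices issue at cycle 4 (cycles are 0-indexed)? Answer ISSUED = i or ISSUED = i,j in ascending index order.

c0: i0/i1 sll.ALU/beq.BR  pair
c1: i2 ld.MEM  WAW r0
c2: i3/i4 xor.ALU/sub.ALU  pair
c3: i5 st.MEM  no-port MEM/MEM
c4: i6/i7 ld.MEM/mul.MUL  pair
c5: i8 ld.MEM  tail

ISSUED = 6,7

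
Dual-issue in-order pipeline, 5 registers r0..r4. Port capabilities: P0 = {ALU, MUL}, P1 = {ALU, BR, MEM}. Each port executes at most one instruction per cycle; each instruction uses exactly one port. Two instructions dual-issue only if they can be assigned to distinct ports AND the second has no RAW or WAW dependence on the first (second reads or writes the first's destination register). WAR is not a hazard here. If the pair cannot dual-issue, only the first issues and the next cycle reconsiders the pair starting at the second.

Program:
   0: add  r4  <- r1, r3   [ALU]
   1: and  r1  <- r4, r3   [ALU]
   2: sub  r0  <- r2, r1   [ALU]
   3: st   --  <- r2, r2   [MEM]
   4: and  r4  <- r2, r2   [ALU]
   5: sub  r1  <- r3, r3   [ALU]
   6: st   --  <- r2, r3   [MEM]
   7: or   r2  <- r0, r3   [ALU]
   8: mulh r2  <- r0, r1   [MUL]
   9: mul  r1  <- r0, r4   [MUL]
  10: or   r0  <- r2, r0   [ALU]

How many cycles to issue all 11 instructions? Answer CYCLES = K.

c0: i0 add.ALU  RAW r4
c1: i1 and.ALU  RAW r1
c2: i2/i3 sub.ALU st.MEM  pair
c3: i4/i5 and.ALU sub.ALU  pair
c4: i6/i7 st.MEM or.ALU  pair
c5: i8 mulh.MUL  no-port MUL/MUL
c6: i9/i10 mul.MUL or.ALU  pair

CYCLES = 7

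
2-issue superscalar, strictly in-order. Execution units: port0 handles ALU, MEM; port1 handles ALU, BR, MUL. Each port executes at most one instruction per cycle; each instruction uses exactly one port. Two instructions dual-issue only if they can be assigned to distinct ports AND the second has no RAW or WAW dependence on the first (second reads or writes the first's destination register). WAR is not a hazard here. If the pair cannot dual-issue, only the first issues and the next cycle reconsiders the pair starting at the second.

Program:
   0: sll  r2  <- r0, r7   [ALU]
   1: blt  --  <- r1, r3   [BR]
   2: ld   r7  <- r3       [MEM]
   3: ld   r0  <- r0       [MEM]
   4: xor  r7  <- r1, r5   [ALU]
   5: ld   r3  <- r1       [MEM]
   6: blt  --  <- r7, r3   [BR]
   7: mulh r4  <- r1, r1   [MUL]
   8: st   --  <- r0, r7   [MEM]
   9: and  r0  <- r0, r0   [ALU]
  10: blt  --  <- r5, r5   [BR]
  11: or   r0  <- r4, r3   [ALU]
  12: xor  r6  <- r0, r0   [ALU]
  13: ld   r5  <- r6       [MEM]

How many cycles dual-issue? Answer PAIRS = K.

PAIRS = 4

t=0 i0,i1:sll.ALU blt.BR ; dual
t=1 i2:ld.MEM ; no-port MEM/MEM
t=2 i3,i4:ld.MEM xor.ALU ; dual
t=3 i5:ld.MEM ; RAW r3
t=4 i6:blt.BR ; no-port BR/MUL
t=5 i7,i8:mulh.MUL st.MEM ; dual
t=6 i9,i10:and.ALU blt.BR ; dual
t=7 i11:or.ALU ; RAW r0
t=8 i12:xor.ALU ; RAW r6
t=9 i13:ld.MEM ; tail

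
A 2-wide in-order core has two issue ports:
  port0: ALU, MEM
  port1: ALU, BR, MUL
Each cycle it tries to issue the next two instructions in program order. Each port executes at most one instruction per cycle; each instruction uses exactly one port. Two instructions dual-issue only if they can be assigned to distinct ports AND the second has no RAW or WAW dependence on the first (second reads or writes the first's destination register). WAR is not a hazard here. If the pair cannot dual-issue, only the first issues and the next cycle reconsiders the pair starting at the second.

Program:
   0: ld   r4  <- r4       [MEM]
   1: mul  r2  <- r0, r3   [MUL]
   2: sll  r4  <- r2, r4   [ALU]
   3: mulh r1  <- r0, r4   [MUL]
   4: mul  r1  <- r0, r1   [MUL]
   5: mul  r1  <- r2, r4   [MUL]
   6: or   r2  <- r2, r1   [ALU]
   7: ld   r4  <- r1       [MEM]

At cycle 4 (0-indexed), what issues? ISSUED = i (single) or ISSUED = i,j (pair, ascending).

#0 head=0: ld.MEM mul.MUL i0&i1 2-wide
#1 head=2: sll.ALU i2 RAW r4
#2 head=3: mulh.MUL i3 no-port MUL/MUL
#3 head=4: mul.MUL i4 no-port MUL/MUL
#4 head=5: mul.MUL i5 RAW r1
#5 head=6: or.ALU ld.MEM i6&i7 2-wide

ISSUED = 5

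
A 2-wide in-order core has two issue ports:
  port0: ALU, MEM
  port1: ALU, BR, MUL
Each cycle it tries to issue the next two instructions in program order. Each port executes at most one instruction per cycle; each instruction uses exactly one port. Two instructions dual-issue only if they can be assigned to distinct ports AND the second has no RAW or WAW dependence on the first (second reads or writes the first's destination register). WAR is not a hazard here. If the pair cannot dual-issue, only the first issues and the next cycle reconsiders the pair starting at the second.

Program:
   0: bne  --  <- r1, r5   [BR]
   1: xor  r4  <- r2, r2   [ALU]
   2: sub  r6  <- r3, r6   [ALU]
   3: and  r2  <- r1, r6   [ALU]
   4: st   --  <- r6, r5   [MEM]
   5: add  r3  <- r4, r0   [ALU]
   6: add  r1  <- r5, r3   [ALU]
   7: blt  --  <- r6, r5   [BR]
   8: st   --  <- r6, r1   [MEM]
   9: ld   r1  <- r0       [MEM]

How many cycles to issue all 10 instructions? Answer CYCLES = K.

CYCLES = 7

c0: i0,i1 bne.BR/xor.ALU  pair
c1: i2 sub.ALU  RAW r6
c2: i3,i4 and.ALU/st.MEM  pair
c3: i5 add.ALU  RAW r3
c4: i6,i7 add.ALU/blt.BR  pair
c5: i8 st.MEM  no-port MEM/MEM
c6: i9 ld.MEM  tail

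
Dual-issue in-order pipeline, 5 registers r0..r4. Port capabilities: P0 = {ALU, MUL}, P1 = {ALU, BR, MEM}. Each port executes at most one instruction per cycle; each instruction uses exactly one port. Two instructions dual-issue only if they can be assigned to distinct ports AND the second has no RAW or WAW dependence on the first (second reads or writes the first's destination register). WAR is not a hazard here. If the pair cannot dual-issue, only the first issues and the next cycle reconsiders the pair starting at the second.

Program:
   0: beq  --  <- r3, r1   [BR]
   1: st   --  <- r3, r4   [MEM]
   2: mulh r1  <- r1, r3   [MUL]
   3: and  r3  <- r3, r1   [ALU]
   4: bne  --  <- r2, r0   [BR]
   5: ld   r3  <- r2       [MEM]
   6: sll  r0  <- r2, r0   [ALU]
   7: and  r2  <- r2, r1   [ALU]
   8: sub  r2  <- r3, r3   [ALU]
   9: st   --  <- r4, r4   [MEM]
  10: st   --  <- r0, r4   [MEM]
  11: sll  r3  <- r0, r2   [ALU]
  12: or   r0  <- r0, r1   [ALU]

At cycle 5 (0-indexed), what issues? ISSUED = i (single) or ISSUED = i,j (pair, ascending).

ISSUED = 8,9

t=0 i0:beq.BR ; no-port BR/MEM
t=1 i1/i2:st.MEM mulh.MUL ; pair
t=2 i3/i4:and.ALU bne.BR ; pair
t=3 i5/i6:ld.MEM sll.ALU ; pair
t=4 i7:and.ALU ; WAW r2
t=5 i8/i9:sub.ALU st.MEM ; pair
t=6 i10/i11:st.MEM sll.ALU ; pair
t=7 i12:or.ALU ; tail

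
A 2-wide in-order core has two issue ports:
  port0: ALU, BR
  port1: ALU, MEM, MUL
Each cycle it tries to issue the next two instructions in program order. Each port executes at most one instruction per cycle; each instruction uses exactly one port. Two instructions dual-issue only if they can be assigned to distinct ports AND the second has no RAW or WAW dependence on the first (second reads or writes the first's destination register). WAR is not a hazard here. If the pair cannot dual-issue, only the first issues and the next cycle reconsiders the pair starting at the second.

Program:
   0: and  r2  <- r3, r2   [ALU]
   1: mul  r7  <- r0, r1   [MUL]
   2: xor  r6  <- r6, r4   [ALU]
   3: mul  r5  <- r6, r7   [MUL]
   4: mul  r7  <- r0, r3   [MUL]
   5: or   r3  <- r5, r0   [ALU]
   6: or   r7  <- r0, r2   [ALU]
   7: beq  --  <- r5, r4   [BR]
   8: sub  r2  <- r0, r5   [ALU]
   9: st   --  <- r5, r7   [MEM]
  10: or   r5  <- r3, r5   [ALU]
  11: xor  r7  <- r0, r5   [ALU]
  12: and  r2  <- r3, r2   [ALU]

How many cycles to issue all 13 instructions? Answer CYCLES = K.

  cy0 -> i0+i1 (and+mul) dual
  cy1 -> i2 (xor) RAW r6
  cy2 -> i3 (mul) no-port MUL/MUL
  cy3 -> i4+i5 (mul+or) dual
  cy4 -> i6+i7 (or+beq) dual
  cy5 -> i8+i9 (sub+st) dual
  cy6 -> i10 (or) RAW r5
  cy7 -> i11+i12 (xor+and) dual

CYCLES = 8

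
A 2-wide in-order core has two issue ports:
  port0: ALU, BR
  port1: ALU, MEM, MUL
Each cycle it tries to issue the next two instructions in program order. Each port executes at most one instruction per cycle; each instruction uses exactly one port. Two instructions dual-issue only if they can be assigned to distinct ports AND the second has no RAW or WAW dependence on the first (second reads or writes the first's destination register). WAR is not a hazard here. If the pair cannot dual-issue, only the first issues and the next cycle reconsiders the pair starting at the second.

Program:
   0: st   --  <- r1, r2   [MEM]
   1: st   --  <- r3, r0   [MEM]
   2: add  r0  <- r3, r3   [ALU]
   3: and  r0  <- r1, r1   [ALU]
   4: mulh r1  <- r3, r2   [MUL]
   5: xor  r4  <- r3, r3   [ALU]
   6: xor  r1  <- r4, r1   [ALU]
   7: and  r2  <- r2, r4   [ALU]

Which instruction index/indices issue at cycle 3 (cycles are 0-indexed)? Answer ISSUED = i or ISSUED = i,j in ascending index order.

t=0 i0:st ; no-port MEM/MEM
t=1 i1+i2:st;add ; dual
t=2 i3+i4:and;mulh ; dual
t=3 i5:xor ; RAW r4
t=4 i6+i7:xor;and ; dual

ISSUED = 5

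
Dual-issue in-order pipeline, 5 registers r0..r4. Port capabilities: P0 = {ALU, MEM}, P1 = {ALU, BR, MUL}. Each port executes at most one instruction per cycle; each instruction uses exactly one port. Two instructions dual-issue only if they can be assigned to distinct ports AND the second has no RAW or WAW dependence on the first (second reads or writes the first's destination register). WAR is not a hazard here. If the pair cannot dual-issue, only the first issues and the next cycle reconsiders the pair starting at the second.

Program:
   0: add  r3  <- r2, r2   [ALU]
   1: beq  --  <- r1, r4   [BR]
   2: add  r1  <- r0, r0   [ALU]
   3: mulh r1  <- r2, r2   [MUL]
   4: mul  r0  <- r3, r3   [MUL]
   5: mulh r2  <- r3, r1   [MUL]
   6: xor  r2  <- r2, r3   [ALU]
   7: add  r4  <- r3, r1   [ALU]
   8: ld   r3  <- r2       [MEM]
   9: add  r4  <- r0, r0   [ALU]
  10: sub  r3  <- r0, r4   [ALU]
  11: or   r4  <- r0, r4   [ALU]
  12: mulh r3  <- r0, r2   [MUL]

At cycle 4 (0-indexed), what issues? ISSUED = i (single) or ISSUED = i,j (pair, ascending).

ISSUED = 5

  cy0 -> i0+i1 (add+beq) pair
  cy1 -> i2 (add) WAW r1
  cy2 -> i3 (mulh) no-port MUL/MUL
  cy3 -> i4 (mul) no-port MUL/MUL
  cy4 -> i5 (mulh) RAW+WAW r2
  cy5 -> i6+i7 (xor+add) pair
  cy6 -> i8+i9 (ld+add) pair
  cy7 -> i10+i11 (sub+or) pair
  cy8 -> i12 (mulh) tail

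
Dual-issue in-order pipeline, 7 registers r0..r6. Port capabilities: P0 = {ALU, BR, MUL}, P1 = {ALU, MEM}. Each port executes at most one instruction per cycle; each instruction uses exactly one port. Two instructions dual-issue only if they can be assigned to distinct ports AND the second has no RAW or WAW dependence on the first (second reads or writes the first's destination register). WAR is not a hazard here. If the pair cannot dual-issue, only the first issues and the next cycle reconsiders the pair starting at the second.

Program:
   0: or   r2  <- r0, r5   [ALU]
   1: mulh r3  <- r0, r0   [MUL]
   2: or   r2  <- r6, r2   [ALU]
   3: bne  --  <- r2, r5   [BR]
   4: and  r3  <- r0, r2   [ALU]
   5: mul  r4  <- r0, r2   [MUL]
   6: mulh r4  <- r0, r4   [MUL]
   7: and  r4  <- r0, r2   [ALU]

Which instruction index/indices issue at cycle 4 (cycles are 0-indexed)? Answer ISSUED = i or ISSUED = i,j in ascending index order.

c0: i0,i1 or.ALU+mulh.MUL  dual
c1: i2 or.ALU  RAW r2
c2: i3,i4 bne.BR+and.ALU  dual
c3: i5 mul.MUL  no-port MUL/MUL
c4: i6 mulh.MUL  WAW r4
c5: i7 and.ALU  tail

ISSUED = 6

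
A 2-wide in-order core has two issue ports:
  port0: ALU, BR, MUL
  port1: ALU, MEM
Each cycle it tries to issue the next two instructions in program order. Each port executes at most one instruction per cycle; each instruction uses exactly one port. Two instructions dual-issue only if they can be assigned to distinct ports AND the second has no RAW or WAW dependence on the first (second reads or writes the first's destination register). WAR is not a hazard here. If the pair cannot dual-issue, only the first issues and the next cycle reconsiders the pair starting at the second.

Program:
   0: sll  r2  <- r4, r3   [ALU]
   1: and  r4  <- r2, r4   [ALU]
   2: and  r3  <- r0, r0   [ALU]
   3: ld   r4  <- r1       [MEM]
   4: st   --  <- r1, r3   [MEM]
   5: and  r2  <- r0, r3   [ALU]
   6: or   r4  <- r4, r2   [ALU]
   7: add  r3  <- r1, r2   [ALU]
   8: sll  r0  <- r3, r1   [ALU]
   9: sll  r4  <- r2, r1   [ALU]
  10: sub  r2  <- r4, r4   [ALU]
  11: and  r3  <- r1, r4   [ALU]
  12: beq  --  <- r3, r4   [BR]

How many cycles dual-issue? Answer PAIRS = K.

#0 head=0: sll.ALU i0 RAW r2
#1 head=1: and.ALU+and.ALU i1+i2 dual
#2 head=3: ld.MEM i3 no-port MEM/MEM
#3 head=4: st.MEM+and.ALU i4+i5 dual
#4 head=6: or.ALU+add.ALU i6+i7 dual
#5 head=8: sll.ALU+sll.ALU i8+i9 dual
#6 head=10: sub.ALU+and.ALU i10+i11 dual
#7 head=12: beq.BR i12 tail

PAIRS = 5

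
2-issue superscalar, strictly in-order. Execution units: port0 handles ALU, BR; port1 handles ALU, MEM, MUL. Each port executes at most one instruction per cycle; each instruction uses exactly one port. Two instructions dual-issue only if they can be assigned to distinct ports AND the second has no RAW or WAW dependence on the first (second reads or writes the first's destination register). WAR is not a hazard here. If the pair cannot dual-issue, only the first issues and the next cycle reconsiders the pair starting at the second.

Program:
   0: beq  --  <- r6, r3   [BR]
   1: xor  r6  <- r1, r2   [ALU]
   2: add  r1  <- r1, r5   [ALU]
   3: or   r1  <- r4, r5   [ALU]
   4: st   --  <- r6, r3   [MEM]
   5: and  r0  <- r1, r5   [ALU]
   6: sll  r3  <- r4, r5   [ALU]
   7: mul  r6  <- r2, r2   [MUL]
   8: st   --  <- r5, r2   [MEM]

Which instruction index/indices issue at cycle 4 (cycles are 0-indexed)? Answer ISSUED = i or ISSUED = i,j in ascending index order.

c0: i0,i1 beq.BR;xor.ALU  pair
c1: i2 add.ALU  WAW r1
c2: i3,i4 or.ALU;st.MEM  pair
c3: i5,i6 and.ALU;sll.ALU  pair
c4: i7 mul.MUL  no-port MUL/MEM
c5: i8 st.MEM  tail

ISSUED = 7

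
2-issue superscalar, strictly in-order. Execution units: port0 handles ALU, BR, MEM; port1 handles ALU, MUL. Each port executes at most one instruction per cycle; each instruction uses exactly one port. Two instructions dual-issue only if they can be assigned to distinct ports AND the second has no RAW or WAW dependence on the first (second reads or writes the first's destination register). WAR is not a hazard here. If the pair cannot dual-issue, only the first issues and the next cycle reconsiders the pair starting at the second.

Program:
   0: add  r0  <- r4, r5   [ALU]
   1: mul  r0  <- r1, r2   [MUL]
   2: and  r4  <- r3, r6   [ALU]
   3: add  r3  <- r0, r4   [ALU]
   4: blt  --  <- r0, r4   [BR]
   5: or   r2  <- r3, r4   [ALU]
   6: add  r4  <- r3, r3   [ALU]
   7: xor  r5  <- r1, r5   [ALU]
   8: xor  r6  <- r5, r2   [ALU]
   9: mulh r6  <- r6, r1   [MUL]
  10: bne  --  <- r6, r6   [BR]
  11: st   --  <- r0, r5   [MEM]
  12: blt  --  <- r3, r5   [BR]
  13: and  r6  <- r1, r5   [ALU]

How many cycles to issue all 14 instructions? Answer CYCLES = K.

CYCLES = 10

t=0 i0:add ; WAW r0
t=1 i1&i2:mul;and ; pair
t=2 i3&i4:add;blt ; pair
t=3 i5&i6:or;add ; pair
t=4 i7:xor ; RAW r5
t=5 i8:xor ; RAW+WAW r6
t=6 i9:mulh ; RAW r6
t=7 i10:bne ; no-port BR/MEM
t=8 i11:st ; no-port MEM/BR
t=9 i12&i13:blt;and ; pair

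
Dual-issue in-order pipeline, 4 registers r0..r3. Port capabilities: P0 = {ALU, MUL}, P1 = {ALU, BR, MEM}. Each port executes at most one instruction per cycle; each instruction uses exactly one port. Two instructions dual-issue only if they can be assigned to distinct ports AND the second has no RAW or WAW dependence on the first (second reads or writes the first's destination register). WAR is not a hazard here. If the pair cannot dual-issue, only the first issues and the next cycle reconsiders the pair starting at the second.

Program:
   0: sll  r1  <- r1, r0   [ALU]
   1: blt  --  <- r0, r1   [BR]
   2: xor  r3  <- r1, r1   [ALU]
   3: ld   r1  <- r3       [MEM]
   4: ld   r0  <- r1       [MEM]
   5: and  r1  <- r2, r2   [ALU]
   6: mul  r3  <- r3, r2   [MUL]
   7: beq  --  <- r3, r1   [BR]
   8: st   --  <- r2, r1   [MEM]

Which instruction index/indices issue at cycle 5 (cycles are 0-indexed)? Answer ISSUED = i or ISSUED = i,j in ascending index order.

ISSUED = 7

#0 head=0: sll.ALU i0 RAW r1
#1 head=1: blt.BR+xor.ALU i1/i2 pair
#2 head=3: ld.MEM i3 no-port MEM/MEM
#3 head=4: ld.MEM+and.ALU i4/i5 pair
#4 head=6: mul.MUL i6 RAW r3
#5 head=7: beq.BR i7 no-port BR/MEM
#6 head=8: st.MEM i8 tail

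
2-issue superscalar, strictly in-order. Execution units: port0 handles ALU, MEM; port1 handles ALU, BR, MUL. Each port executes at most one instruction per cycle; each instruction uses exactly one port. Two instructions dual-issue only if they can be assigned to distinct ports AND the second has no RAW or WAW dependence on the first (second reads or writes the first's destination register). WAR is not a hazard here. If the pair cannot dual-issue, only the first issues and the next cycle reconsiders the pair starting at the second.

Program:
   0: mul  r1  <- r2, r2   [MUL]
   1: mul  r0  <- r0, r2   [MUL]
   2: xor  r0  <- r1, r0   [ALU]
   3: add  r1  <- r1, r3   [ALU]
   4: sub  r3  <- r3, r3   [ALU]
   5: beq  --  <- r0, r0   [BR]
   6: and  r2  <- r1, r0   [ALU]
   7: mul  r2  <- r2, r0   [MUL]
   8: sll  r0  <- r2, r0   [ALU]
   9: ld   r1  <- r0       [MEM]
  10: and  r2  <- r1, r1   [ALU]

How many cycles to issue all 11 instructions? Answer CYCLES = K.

t=0 i0:mul.MUL ; no-port MUL/MUL
t=1 i1:mul.MUL ; RAW+WAW r0
t=2 i2&i3:xor.ALU+add.ALU ; 2-wide
t=3 i4&i5:sub.ALU+beq.BR ; 2-wide
t=4 i6:and.ALU ; RAW+WAW r2
t=5 i7:mul.MUL ; RAW r2
t=6 i8:sll.ALU ; RAW r0
t=7 i9:ld.MEM ; RAW r1
t=8 i10:and.ALU ; tail

CYCLES = 9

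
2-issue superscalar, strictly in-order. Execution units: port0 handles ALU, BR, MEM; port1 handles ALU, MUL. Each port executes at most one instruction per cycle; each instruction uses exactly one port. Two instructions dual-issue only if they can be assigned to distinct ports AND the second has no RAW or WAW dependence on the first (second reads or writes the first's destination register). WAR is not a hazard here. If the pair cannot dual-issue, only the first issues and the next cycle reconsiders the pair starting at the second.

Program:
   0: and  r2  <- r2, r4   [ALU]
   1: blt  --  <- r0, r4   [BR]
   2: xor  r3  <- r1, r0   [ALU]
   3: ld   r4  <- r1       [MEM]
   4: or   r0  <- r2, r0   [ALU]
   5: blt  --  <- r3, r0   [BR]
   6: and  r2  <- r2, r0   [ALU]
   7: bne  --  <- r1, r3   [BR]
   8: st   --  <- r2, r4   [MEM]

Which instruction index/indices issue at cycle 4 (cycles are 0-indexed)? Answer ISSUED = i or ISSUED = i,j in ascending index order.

ISSUED = 7

  cy0 -> i0+i1 (and blt) 2-wide
  cy1 -> i2+i3 (xor ld) 2-wide
  cy2 -> i4 (or) RAW r0
  cy3 -> i5+i6 (blt and) 2-wide
  cy4 -> i7 (bne) no-port BR/MEM
  cy5 -> i8 (st) tail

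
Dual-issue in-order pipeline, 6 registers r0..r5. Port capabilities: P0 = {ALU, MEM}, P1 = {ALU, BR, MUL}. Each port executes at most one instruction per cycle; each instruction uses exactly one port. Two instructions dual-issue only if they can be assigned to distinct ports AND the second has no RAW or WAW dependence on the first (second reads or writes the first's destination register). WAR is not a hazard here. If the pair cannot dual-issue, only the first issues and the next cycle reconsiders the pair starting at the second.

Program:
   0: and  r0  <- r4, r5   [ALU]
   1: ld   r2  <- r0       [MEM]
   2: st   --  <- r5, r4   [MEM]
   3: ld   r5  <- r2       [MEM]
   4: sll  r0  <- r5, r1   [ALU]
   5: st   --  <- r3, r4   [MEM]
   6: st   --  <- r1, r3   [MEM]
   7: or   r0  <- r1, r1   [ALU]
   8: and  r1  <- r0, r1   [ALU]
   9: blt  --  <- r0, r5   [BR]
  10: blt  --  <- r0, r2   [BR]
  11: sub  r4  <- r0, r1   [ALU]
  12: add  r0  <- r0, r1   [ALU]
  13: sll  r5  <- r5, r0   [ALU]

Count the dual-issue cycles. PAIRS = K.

[0] i0  and.ALU  -- RAW r0
[1] i1  ld.MEM  -- no-port MEM/MEM
[2] i2  st.MEM  -- no-port MEM/MEM
[3] i3  ld.MEM  -- RAW r5
[4] i4/i5  sll.ALU st.MEM  -- 2-wide
[5] i6/i7  st.MEM or.ALU  -- 2-wide
[6] i8/i9  and.ALU blt.BR  -- 2-wide
[7] i10/i11  blt.BR sub.ALU  -- 2-wide
[8] i12  add.ALU  -- RAW r0
[9] i13  sll.ALU  -- tail

PAIRS = 4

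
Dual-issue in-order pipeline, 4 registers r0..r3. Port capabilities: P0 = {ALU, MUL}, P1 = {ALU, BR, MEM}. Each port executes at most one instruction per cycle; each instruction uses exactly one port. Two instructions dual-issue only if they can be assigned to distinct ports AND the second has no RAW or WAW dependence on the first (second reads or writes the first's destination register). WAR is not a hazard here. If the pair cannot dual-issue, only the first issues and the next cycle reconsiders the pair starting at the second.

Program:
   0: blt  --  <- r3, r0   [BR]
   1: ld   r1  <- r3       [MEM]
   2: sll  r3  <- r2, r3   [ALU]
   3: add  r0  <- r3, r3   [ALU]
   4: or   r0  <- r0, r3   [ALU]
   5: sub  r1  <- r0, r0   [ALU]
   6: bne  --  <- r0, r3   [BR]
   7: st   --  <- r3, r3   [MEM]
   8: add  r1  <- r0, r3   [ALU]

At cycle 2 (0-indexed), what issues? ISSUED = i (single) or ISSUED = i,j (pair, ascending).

c0: i0 blt.BR  no-port BR/MEM
c1: i1+i2 ld.MEM+sll.ALU  2-wide
c2: i3 add.ALU  RAW+WAW r0
c3: i4 or.ALU  RAW r0
c4: i5+i6 sub.ALU+bne.BR  2-wide
c5: i7+i8 st.MEM+add.ALU  2-wide

ISSUED = 3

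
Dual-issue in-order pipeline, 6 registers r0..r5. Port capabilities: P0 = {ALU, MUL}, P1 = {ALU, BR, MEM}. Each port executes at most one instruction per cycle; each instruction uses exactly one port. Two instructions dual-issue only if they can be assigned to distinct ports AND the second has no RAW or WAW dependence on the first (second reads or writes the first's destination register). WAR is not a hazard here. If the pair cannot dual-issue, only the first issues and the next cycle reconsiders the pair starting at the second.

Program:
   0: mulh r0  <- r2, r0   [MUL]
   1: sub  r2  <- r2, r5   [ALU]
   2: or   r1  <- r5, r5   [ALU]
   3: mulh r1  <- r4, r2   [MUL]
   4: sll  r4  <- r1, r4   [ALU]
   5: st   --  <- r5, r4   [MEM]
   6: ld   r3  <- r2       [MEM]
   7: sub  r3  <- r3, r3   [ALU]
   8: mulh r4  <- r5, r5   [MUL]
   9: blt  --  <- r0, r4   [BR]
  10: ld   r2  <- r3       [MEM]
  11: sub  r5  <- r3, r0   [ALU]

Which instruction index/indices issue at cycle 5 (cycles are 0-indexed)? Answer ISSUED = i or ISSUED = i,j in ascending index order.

ISSUED = 6

#0 head=0: mulh.MUL sub.ALU i0+i1 pair
#1 head=2: or.ALU i2 WAW r1
#2 head=3: mulh.MUL i3 RAW r1
#3 head=4: sll.ALU i4 RAW r4
#4 head=5: st.MEM i5 no-port MEM/MEM
#5 head=6: ld.MEM i6 RAW+WAW r3
#6 head=7: sub.ALU mulh.MUL i7+i8 pair
#7 head=9: blt.BR i9 no-port BR/MEM
#8 head=10: ld.MEM sub.ALU i10+i11 pair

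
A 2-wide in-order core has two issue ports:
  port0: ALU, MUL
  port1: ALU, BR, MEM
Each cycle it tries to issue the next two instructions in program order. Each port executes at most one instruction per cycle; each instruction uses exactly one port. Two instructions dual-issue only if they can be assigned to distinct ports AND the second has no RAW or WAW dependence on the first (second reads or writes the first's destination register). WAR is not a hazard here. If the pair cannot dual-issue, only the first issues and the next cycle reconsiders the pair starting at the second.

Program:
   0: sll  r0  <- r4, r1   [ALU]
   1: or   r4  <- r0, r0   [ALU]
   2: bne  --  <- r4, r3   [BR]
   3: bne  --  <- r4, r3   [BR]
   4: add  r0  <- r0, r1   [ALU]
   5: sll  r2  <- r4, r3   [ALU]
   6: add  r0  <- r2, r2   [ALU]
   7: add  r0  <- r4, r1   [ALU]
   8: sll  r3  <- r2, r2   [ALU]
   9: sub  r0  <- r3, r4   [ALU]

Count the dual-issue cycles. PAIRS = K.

PAIRS = 2

c0: i0 sll  RAW r0
c1: i1 or  RAW r4
c2: i2 bne  no-port BR/BR
c3: i3/i4 bne/add  2-wide
c4: i5 sll  RAW r2
c5: i6 add  WAW r0
c6: i7/i8 add/sll  2-wide
c7: i9 sub  tail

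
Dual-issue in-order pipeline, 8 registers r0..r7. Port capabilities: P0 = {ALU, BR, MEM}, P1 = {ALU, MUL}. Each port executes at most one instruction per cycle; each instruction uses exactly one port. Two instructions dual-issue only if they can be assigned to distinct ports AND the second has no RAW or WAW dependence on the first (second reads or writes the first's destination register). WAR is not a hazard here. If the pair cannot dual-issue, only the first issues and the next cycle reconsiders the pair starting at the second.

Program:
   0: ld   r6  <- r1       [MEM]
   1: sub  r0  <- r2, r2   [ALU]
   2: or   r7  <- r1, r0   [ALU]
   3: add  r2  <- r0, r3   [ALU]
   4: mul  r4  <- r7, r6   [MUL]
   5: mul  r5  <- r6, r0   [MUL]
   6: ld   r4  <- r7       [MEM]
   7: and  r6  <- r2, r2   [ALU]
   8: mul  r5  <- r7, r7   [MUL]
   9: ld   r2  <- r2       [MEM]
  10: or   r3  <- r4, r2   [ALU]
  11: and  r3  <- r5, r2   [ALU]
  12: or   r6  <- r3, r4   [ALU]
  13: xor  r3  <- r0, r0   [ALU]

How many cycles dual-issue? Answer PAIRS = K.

PAIRS = 5

  cy0 -> i0/i1 (ld+sub) 2-wide
  cy1 -> i2/i3 (or+add) 2-wide
  cy2 -> i4 (mul) no-port MUL/MUL
  cy3 -> i5/i6 (mul+ld) 2-wide
  cy4 -> i7/i8 (and+mul) 2-wide
  cy5 -> i9 (ld) RAW r2
  cy6 -> i10 (or) WAW r3
  cy7 -> i11 (and) RAW r3
  cy8 -> i12/i13 (or+xor) 2-wide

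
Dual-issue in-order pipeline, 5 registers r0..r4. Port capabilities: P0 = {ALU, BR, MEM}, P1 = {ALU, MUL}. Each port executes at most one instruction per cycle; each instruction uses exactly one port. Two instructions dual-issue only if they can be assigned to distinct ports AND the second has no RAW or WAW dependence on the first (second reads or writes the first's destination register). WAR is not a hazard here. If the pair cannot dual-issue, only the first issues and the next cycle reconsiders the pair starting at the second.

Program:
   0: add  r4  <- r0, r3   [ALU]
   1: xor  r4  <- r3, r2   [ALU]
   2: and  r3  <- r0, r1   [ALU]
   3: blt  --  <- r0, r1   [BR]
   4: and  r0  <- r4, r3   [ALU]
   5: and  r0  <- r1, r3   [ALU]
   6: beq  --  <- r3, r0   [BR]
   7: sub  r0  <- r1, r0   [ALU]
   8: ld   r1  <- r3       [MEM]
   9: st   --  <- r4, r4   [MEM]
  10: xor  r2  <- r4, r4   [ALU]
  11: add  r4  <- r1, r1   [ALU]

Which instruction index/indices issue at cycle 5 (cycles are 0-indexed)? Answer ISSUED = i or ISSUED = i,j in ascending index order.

  cy0 -> i0 (add) WAW r4
  cy1 -> i1&i2 (xor/and) pair
  cy2 -> i3&i4 (blt/and) pair
  cy3 -> i5 (and) RAW r0
  cy4 -> i6&i7 (beq/sub) pair
  cy5 -> i8 (ld) no-port MEM/MEM
  cy6 -> i9&i10 (st/xor) pair
  cy7 -> i11 (add) tail

ISSUED = 8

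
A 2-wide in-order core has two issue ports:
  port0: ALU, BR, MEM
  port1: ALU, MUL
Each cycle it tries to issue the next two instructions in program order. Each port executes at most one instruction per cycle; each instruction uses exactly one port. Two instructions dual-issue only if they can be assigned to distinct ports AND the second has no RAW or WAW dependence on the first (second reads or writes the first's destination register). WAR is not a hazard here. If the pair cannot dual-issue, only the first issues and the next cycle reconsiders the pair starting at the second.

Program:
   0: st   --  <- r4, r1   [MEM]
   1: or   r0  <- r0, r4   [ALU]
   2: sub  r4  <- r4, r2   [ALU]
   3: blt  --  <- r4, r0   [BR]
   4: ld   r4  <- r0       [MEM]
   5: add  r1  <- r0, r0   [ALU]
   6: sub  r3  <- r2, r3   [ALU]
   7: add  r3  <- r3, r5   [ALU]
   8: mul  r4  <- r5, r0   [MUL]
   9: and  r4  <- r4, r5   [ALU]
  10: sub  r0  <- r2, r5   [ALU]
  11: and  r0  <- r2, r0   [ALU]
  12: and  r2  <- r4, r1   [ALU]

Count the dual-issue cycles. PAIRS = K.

PAIRS = 5

c0: i0+i1 st+or  dual
c1: i2 sub  RAW r4
c2: i3 blt  no-port BR/MEM
c3: i4+i5 ld+add  dual
c4: i6 sub  RAW+WAW r3
c5: i7+i8 add+mul  dual
c6: i9+i10 and+sub  dual
c7: i11+i12 and+and  dual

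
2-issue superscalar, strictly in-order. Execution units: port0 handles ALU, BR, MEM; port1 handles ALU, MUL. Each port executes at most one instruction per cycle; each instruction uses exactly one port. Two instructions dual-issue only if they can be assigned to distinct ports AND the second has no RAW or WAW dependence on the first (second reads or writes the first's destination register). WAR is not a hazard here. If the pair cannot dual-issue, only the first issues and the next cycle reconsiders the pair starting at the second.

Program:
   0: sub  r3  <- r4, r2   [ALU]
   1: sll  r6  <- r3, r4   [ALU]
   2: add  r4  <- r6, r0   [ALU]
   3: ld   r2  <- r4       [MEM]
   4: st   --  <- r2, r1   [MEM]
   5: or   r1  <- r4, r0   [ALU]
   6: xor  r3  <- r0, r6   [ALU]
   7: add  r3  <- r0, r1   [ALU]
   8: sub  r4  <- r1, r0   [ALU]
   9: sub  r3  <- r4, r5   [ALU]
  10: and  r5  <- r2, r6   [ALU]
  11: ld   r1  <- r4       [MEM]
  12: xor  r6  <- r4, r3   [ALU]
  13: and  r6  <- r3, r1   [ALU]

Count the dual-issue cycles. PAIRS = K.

  cy0 -> i0 (sub) RAW r3
  cy1 -> i1 (sll) RAW r6
  cy2 -> i2 (add) RAW r4
  cy3 -> i3 (ld) no-port MEM/MEM
  cy4 -> i4+i5 (st;or) pair
  cy5 -> i6 (xor) WAW r3
  cy6 -> i7+i8 (add;sub) pair
  cy7 -> i9+i10 (sub;and) pair
  cy8 -> i11+i12 (ld;xor) pair
  cy9 -> i13 (and) tail

PAIRS = 4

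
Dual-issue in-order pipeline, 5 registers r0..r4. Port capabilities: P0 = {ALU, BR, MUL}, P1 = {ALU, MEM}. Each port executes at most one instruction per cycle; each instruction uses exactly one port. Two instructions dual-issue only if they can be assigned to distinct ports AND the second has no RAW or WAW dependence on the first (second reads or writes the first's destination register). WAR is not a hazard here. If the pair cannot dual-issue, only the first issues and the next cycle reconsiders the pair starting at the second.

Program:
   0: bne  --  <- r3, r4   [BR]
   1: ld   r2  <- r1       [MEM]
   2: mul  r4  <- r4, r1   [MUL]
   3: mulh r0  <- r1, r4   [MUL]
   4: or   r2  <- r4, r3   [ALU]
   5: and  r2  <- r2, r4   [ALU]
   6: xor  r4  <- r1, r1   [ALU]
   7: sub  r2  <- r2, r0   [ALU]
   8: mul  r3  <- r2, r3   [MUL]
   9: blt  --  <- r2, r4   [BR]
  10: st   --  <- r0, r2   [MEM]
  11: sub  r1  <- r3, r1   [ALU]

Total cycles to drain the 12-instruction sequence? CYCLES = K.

CYCLES = 8

#0 head=0: bne.BR/ld.MEM i0,i1 dual
#1 head=2: mul.MUL i2 no-port MUL/MUL
#2 head=3: mulh.MUL/or.ALU i3,i4 dual
#3 head=5: and.ALU/xor.ALU i5,i6 dual
#4 head=7: sub.ALU i7 RAW r2
#5 head=8: mul.MUL i8 no-port MUL/BR
#6 head=9: blt.BR/st.MEM i9,i10 dual
#7 head=11: sub.ALU i11 tail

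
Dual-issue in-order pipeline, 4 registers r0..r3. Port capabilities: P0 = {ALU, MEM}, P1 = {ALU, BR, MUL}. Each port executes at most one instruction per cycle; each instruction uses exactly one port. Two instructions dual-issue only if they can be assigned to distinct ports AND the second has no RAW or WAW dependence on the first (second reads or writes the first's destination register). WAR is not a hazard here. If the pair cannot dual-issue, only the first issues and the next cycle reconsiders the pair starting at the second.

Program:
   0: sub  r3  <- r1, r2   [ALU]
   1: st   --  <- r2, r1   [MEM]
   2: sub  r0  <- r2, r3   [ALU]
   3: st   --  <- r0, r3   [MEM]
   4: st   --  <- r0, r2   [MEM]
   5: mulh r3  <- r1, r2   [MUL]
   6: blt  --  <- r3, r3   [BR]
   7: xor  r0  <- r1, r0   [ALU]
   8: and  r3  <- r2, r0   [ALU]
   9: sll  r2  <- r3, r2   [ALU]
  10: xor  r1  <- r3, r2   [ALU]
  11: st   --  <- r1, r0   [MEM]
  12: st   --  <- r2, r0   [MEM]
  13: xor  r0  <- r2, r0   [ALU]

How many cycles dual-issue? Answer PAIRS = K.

#0 head=0: sub st i0,i1 dual
#1 head=2: sub i2 RAW r0
#2 head=3: st i3 no-port MEM/MEM
#3 head=4: st mulh i4,i5 dual
#4 head=6: blt xor i6,i7 dual
#5 head=8: and i8 RAW r3
#6 head=9: sll i9 RAW r2
#7 head=10: xor i10 RAW r1
#8 head=11: st i11 no-port MEM/MEM
#9 head=12: st xor i12,i13 dual

PAIRS = 4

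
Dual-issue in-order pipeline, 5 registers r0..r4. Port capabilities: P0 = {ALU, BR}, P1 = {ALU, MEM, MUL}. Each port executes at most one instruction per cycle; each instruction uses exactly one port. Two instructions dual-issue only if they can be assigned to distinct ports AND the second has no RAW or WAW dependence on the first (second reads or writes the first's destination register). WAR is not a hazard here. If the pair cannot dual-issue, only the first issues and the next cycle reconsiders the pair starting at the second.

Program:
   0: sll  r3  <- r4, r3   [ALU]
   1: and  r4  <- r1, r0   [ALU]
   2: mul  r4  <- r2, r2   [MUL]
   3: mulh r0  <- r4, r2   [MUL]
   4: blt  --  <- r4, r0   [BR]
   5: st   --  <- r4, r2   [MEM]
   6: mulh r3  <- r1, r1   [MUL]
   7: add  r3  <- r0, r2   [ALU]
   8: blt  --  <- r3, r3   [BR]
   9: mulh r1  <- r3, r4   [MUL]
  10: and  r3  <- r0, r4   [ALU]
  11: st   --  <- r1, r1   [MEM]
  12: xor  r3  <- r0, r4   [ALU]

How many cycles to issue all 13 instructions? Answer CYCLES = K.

0. sll.ALU;and.ALU @i0+i1  | dual
1. mul.MUL @i2  | no-port MUL/MUL
2. mulh.MUL @i3  | RAW r0
3. blt.BR;st.MEM @i4+i5  | dual
4. mulh.MUL @i6  | WAW r3
5. add.ALU @i7  | RAW r3
6. blt.BR;mulh.MUL @i8+i9  | dual
7. and.ALU;st.MEM @i10+i11  | dual
8. xor.ALU @i12  | tail

CYCLES = 9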